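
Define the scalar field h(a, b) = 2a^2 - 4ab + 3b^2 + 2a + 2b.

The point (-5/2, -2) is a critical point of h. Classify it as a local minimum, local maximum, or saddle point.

local minimum

The Hessian of h is constant: H = [[4, -4], [-4, 6]].
det(H) = 4·6 − (-4)² = 8.
det(H) > 0 and tr(H) = 10 > 0, so H is positive definite and the point is a local minimum.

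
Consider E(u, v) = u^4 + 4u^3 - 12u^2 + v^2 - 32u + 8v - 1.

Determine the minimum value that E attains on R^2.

-81

E(u,v) separates as P(u) + Q(v) − 1, so its minimum is min P + min Q − 1.
P'(u) = 4(u - 2)(u + 1)(u + 4) vanishes at u ∈ {-4, -1, 2}; Q'(v) = 2v + 8 vanishes at v ∈ {-4}.
Local minima of P (where P''>0): P(-4)=-64, P(2)=-64. Local minima of Q: Q(-4)=-16.
So the global minimum of E is P(-4) + Q(-4) − 1 = -64 − 16 − 1 = -81, attained at (-4, -4).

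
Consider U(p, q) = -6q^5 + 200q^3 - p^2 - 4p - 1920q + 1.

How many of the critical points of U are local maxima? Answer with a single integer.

U separates as a function of p plus a function of q, so ∇U=0 decouples.
∂U/∂p = -2(p + 2) = 0 at p ∈ {-2}; ∂U/∂q = -30(q - 4)(q - 2)(q + 2)(q + 4) = 0 at q ∈ {-4, -2, 2, 4}.
The Hessian is diagonal: diag(U_pp, U_qq). Second derivatives: U_pp(-2)=-2; U_qq(-4)=2880, U_qq(-2)=-1440, U_qq(2)=1440, U_qq(4)=-2880.
Local maxima occur where both diagonal entries negative: (-2, -2), (-2, 4). Count: 2.

2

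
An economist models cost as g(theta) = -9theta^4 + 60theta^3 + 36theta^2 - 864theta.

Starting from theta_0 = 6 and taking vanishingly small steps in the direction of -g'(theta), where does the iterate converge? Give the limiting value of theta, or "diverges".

diverges

g'(theta) = -36(theta - 4)(theta - 3)(theta + 2), so g'(6) = -1728.
Gradient descent moves in the -g' direction, i.e. theta is increasing.
There is no critical point above theta=6, and g' keeps the same sign, so the iterate runs off to +∞.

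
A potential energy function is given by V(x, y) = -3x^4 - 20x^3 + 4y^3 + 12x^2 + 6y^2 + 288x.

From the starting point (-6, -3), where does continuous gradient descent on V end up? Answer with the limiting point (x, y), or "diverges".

V is separable, so gradient descent decouples: x follows -∂V/∂x, y follows -∂V/∂y.
∂V/∂x = -12(x - 2)(x + 3)(x + 4); at x=-6 this is 576, so x decreases.
∂V/∂y = 12y(y + 1); at y=-3 this is 72, so y decreases.
The x-coordinate has no critical point in that direction and runs off to infinity.

diverges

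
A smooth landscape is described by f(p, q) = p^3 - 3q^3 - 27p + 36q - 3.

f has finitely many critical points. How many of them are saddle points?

2

f separates as a function of p plus a function of q, so ∇f=0 decouples.
∂f/∂p = 3(p - 3)(p + 3) = 0 at p ∈ {-3, 3}; ∂f/∂q = -9(q - 2)(q + 2) = 0 at q ∈ {-2, 2}.
The Hessian is diagonal: diag(f_pp, f_qq). Second derivatives: f_pp(-3)=-18, f_pp(3)=18; f_qq(-2)=36, f_qq(2)=-36.
Saddle points occur where the two diagonal entries have opposite signs: (-3, -2), (3, 2). Count: 2.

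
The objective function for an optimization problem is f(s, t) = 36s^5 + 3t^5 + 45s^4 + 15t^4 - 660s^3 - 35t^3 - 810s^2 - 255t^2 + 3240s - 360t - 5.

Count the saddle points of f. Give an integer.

f separates as a function of s plus a function of t, so ∇f=0 decouples.
∂f/∂s = 180(s - 3)(s - 1)(s + 2)(s + 3) = 0 at s ∈ {-3, -2, 1, 3}; ∂f/∂t = 15(t - 3)(t + 1)(t + 2)(t + 4) = 0 at t ∈ {-4, -2, -1, 3}.
The Hessian is diagonal: diag(f_ss, f_tt). Second derivatives: f_ss(-3)=-4320, f_ss(-2)=2700, f_ss(1)=-4320, f_ss(3)=10800; f_tt(-4)=-630, f_tt(-2)=150, f_tt(-1)=-180, f_tt(3)=2100.
Saddle points occur where the two diagonal entries have opposite signs: (-3, -2), (-3, 3), (-2, -4), (-2, -1), (1, -2), (1, 3), (3, -4), (3, -1). Count: 8.

8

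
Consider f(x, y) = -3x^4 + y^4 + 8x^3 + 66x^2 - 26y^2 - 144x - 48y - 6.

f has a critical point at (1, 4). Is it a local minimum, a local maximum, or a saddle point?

local minimum

The mixed partial ∂²f/∂x∂y is 0, so the Hessian at any point is diag(f_xx, f_yy) = diag(12(-3x^2 + 4x + 11), 4(3y^2 - 13)).
At (1, 4): H = diag(144, 140).
Both eigenvalues are positive, so H is positive definite: a local minimum.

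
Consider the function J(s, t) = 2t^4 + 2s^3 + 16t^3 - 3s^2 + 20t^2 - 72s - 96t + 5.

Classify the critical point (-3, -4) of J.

The mixed partial ∂²J/∂s∂t is 0, so the Hessian at any point is diag(J_ss, J_tt) = diag(6(2s - 1), 8(3t^2 + 12t + 5)).
At (-3, -4): H = diag(-42, 40).
The eigenvalues have opposite signs, so H is indefinite: a saddle point.

saddle point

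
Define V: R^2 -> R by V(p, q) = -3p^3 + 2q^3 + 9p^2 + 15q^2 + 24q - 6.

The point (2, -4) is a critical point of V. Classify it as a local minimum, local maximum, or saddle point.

The mixed partial ∂²V/∂p∂q is 0, so the Hessian at any point is diag(V_pp, V_qq) = diag(18(-p + 1), 6(2q + 5)).
At (2, -4): H = diag(-18, -18).
Both eigenvalues are negative, so H is negative definite: a local maximum.

local maximum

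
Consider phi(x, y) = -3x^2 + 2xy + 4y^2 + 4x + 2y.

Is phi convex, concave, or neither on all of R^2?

phi is quadratic, so its Hessian is the constant matrix H = [[-6, 2], [2, 8]].
det(H) = -52, tr(H) = 2.
det(H) < 0, so H is indefinite: neither convex nor concave.

neither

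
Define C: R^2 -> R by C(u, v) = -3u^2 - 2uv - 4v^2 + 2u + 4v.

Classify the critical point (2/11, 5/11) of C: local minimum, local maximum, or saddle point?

The Hessian of C is constant: H = [[-6, -2], [-2, -8]].
det(H) = (-6)·(-8) − (-2)² = 44.
det(H) > 0 and tr(H) = -14 < 0, so H is negative definite and the point is a local maximum.

local maximum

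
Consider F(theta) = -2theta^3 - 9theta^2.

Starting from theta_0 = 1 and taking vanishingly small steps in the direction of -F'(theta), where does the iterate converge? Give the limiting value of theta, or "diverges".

diverges

F'(theta) = -6theta(theta + 3), so F'(1) = -24.
Gradient descent moves in the -F' direction, i.e. theta is increasing.
There is no critical point above theta=1, and F' keeps the same sign, so the iterate runs off to +∞.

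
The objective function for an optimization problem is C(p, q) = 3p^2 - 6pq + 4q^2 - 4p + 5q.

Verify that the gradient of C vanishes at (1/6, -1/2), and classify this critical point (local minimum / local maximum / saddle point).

∇C = (6p - 6q - 4, -6p + 8q + 5); substituting (1/6, -1/2) gives ∇C = (0, 0), so (1/6, -1/2) is indeed a critical point.
The Hessian of C is constant: H = [[6, -6], [-6, 8]].
det(H) = 6·8 − (-6)² = 12.
det(H) > 0 and tr(H) = 14 > 0, so H is positive definite and the point is a local minimum.

local minimum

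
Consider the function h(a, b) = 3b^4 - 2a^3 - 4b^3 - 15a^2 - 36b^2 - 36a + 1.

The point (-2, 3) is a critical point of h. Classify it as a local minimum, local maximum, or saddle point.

saddle point

The mixed partial ∂²h/∂a∂b is 0, so the Hessian at any point is diag(h_aa, h_bb) = diag(-6(2a + 5), 12(3b^2 - 2b - 6)).
At (-2, 3): H = diag(-6, 180).
The eigenvalues have opposite signs, so H is indefinite: a saddle point.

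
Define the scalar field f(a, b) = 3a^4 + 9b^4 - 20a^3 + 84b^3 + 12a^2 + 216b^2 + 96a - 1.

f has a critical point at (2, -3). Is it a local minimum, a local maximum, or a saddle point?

local maximum

The mixed partial ∂²f/∂a∂b is 0, so the Hessian at any point is diag(f_aa, f_bb) = diag(12(3a^2 - 10a + 2), 36(3b^2 + 14b + 12)).
At (2, -3): H = diag(-72, -108).
Both eigenvalues are negative, so H is negative definite: a local maximum.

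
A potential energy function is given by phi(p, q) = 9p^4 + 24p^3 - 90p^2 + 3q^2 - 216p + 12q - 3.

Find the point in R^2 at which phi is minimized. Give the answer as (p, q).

phi(p,q) separates as A(p) + B(q) − 3, so its minimum is min A + min B − 3.
A'(p) = 36(p - 2)(p + 1)(p + 3) vanishes at p ∈ {-3, -1, 2}; B'(q) = 6q + 12 vanishes at q ∈ {-2}.
Local minima of A (where A''>0): A(-3)=-81, A(2)=-456. Local minima of B: B(-2)=-12.
So the global minimum of phi is A(2) + B(-2) − 3 = -456 − 12 − 3 = -471, attained at (2, -2).

(2, -2)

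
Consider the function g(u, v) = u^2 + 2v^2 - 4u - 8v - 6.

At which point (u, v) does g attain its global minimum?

g(u,v) separates as P(u) + Q(v) − 6, so its minimum is min P + min Q − 6.
P'(u) = 2u - 4 vanishes at u ∈ {2}; Q'(v) = 4v - 8 vanishes at v ∈ {2}.
Local minima of P (where P''>0): P(2)=-4. Local minima of Q: Q(2)=-8.
So the global minimum of g is P(2) + Q(2) − 6 = -4 − 8 − 6 = -18, attained at (2, 2).

(2, 2)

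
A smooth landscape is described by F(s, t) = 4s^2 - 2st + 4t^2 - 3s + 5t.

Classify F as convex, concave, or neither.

F is quadratic, so its Hessian is the constant matrix H = [[8, -2], [-2, 8]].
det(H) = 60, tr(H) = 16.
det(H) > 0 and tr(H) > 0, so H is positive definite everywhere: convex.

convex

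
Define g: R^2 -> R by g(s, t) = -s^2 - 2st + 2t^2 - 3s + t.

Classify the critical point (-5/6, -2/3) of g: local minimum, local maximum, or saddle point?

The Hessian of g is constant: H = [[-2, -2], [-2, 4]].
det(H) = (-2)·4 − (-2)² = -12.
Since det(H) < 0, H is indefinite and the critical point is a saddle point.

saddle point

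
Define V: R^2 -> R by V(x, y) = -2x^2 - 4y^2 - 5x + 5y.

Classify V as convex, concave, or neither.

V is quadratic, so its Hessian is the constant matrix H = [[-4, 0], [0, -8]].
det(H) = 32, tr(H) = -12.
det(H) > 0 and tr(H) < 0, so H is negative definite everywhere: concave.

concave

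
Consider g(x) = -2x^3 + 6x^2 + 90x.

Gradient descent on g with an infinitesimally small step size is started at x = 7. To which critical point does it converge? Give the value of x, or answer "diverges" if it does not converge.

g'(x) = -6(x - 5)(x + 3), so g'(7) = -120.
Gradient descent moves in the -g' direction, i.e. x is increasing.
There is no critical point above x=7, and g' keeps the same sign, so the iterate runs off to +∞.

diverges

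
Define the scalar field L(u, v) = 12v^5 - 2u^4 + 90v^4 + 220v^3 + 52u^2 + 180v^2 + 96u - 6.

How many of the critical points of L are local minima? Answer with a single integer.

2

L separates as a function of u plus a function of v, so ∇L=0 decouples.
∂L/∂u = -8(u - 4)(u + 1)(u + 3) = 0 at u ∈ {-3, -1, 4}; ∂L/∂v = 60v(v + 1)(v + 2)(v + 3) = 0 at v ∈ {-3, -2, -1, 0}.
The Hessian is diagonal: diag(L_uu, L_vv). Second derivatives: L_uu(-3)=-112, L_uu(-1)=80, L_uu(4)=-280; L_vv(-3)=-360, L_vv(-2)=120, L_vv(-1)=-120, L_vv(0)=360.
Local minima occur where both diagonal entries positive: (-1, -2), (-1, 0). Count: 2.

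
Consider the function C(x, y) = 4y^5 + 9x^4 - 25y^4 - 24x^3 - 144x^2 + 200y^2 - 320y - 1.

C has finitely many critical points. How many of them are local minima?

C separates as a function of x plus a function of y, so ∇C=0 decouples.
∂C/∂x = 36x(x - 4)(x + 2) = 0 at x ∈ {-2, 0, 4}; ∂C/∂y = 20(y - 4)(y - 2)(y - 1)(y + 2) = 0 at y ∈ {-2, 1, 2, 4}.
The Hessian is diagonal: diag(C_xx, C_yy). Second derivatives: C_xx(-2)=432, C_xx(0)=-288, C_xx(4)=864; C_yy(-2)=-1440, C_yy(1)=180, C_yy(2)=-160, C_yy(4)=720.
Local minima occur where both diagonal entries positive: (-2, 1), (-2, 4), (4, 1), (4, 4). Count: 4.

4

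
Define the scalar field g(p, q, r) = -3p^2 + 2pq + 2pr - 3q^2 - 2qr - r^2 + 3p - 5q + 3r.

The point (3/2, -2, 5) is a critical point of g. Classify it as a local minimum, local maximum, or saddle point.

The Hessian is constant: H = [[-6, 2, 2], [2, -6, -2], [2, -2, -2]].
Leading principal minors: Δ₁ = -6, Δ₂ = 32, Δ₃ = -32.
The minors alternate sign starting negative (−, +, −), so H is negative definite: a local maximum.

local maximum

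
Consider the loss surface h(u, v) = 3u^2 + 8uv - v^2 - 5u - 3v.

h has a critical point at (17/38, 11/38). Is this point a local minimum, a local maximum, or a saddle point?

saddle point

The Hessian of h is constant: H = [[6, 8], [8, -2]].
det(H) = 6·(-2) − 8² = -76.
Since det(H) < 0, H is indefinite and the critical point is a saddle point.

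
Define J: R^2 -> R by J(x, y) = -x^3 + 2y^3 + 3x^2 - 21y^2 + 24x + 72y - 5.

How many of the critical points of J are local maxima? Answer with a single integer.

J separates as a function of x plus a function of y, so ∇J=0 decouples.
∂J/∂x = -3(x - 4)(x + 2) = 0 at x ∈ {-2, 4}; ∂J/∂y = 6(y - 4)(y - 3) = 0 at y ∈ {3, 4}.
The Hessian is diagonal: diag(J_xx, J_yy). Second derivatives: J_xx(-2)=18, J_xx(4)=-18; J_yy(3)=-6, J_yy(4)=6.
Local maxima occur where both diagonal entries negative: (4, 3). Count: 1.

1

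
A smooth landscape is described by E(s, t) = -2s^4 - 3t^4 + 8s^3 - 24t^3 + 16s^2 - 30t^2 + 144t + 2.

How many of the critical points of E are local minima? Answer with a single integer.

E separates as a function of s plus a function of t, so ∇E=0 decouples.
∂E/∂s = -8s(s - 4)(s + 1) = 0 at s ∈ {-1, 0, 4}; ∂E/∂t = -12(t - 1)(t + 3)(t + 4) = 0 at t ∈ {-4, -3, 1}.
The Hessian is diagonal: diag(E_ss, E_tt). Second derivatives: E_ss(-1)=-40, E_ss(0)=32, E_ss(4)=-160; E_tt(-4)=-60, E_tt(-3)=48, E_tt(1)=-240.
Local minima occur where both diagonal entries positive: (0, -3). Count: 1.

1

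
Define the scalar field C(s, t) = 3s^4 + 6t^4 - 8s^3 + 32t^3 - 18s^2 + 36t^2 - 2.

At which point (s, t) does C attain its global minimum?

(3, -3)

C(s,t) separates as P(s) + Q(t) − 2, so its minimum is min P + min Q − 2.
P'(s) = 12s(s - 3)(s + 1) vanishes at s ∈ {-1, 0, 3}; Q'(t) = 24t(t + 1)(t + 3) vanishes at t ∈ {-3, -1, 0}.
Local minima of P (where P''>0): P(-1)=-7, P(3)=-135. Local minima of Q: Q(-3)=-54, Q(0)=0.
So the global minimum of C is P(3) + Q(-3) − 2 = -135 − 54 − 2 = -191, attained at (3, -3).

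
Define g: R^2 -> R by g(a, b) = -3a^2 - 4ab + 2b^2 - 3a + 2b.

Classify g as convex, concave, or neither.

g is quadratic, so its Hessian is the constant matrix H = [[-6, -4], [-4, 4]].
det(H) = -40, tr(H) = -2.
det(H) < 0, so H is indefinite: neither convex nor concave.

neither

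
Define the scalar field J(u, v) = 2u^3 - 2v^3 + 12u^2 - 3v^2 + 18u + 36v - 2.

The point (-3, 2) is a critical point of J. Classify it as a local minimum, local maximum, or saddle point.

local maximum

The mixed partial ∂²J/∂u∂v is 0, so the Hessian at any point is diag(J_uu, J_vv) = diag(12(u + 2), -6(2v + 1)).
At (-3, 2): H = diag(-12, -30).
Both eigenvalues are negative, so H is negative definite: a local maximum.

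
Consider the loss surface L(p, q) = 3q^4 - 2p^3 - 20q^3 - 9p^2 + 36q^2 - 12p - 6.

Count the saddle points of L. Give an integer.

L separates as a function of p plus a function of q, so ∇L=0 decouples.
∂L/∂p = -6(p + 1)(p + 2) = 0 at p ∈ {-2, -1}; ∂L/∂q = 12q(q - 3)(q - 2) = 0 at q ∈ {0, 2, 3}.
The Hessian is diagonal: diag(L_pp, L_qq). Second derivatives: L_pp(-2)=6, L_pp(-1)=-6; L_qq(0)=72, L_qq(2)=-24, L_qq(3)=36.
Saddle points occur where the two diagonal entries have opposite signs: (-2, 2), (-1, 0), (-1, 3). Count: 3.

3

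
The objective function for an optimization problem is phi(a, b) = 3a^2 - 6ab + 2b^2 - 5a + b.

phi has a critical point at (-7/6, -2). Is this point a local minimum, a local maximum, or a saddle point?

The Hessian of phi is constant: H = [[6, -6], [-6, 4]].
det(H) = 6·4 − (-6)² = -12.
Since det(H) < 0, H is indefinite and the critical point is a saddle point.

saddle point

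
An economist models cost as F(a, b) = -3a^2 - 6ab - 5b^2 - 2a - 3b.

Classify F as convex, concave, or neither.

concave

F is quadratic, so its Hessian is the constant matrix H = [[-6, -6], [-6, -10]].
det(H) = 24, tr(H) = -16.
det(H) > 0 and tr(H) < 0, so H is negative definite everywhere: concave.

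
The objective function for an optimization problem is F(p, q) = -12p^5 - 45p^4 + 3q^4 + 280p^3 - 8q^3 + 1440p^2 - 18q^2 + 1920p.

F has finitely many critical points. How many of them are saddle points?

F separates as a function of p plus a function of q, so ∇F=0 decouples.
∂F/∂p = -60(p - 4)(p + 1)(p + 2)(p + 4) = 0 at p ∈ {-4, -2, -1, 4}; ∂F/∂q = 12q(q - 3)(q + 1) = 0 at q ∈ {-1, 0, 3}.
The Hessian is diagonal: diag(F_pp, F_qq). Second derivatives: F_pp(-4)=2880, F_pp(-2)=-720, F_pp(-1)=900, F_pp(4)=-14400; F_qq(-1)=48, F_qq(0)=-36, F_qq(3)=144.
Saddle points occur where the two diagonal entries have opposite signs: (-4, 0), (-2, -1), (-2, 3), (-1, 0), (4, -1), (4, 3). Count: 6.

6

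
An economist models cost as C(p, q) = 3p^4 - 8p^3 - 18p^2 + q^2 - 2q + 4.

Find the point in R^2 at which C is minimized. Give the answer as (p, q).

(3, 1)

C(p,q) separates as A(p) + B(q) + 4, so its minimum is min A + min B + 4.
A'(p) = 12p(p - 3)(p + 1) vanishes at p ∈ {-1, 0, 3}; B'(q) = 2q - 2 vanishes at q ∈ {1}.
Local minima of A (where A''>0): A(-1)=-7, A(3)=-135. Local minima of B: B(1)=-1.
So the global minimum of C is A(3) + B(1) + 4 = -135 − 1 + 4 = -132, attained at (3, 1).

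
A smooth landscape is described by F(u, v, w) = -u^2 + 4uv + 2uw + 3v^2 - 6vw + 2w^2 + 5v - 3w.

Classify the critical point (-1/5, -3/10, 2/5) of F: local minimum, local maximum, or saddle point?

saddle point

The Hessian is constant: H = [[-2, 4, 2], [4, 6, -6], [2, -6, 4]].
Leading principal minors: Δ₁ = -2, Δ₂ = -28, Δ₃ = -160.
The minors fit neither the all-positive nor the alternating-sign pattern, so H is indefinite: a saddle point.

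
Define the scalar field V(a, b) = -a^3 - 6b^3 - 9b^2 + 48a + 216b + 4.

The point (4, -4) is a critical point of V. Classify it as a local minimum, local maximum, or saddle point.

The mixed partial ∂²V/∂a∂b is 0, so the Hessian at any point is diag(V_aa, V_bb) = diag(-6a, -18(2b + 1)).
At (4, -4): H = diag(-24, 126).
The eigenvalues have opposite signs, so H is indefinite: a saddle point.

saddle point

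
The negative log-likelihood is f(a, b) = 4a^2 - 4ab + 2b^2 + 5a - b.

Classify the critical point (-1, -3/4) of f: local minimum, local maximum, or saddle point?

local minimum

The Hessian of f is constant: H = [[8, -4], [-4, 4]].
det(H) = 8·4 − (-4)² = 16.
det(H) > 0 and tr(H) = 12 > 0, so H is positive definite and the point is a local minimum.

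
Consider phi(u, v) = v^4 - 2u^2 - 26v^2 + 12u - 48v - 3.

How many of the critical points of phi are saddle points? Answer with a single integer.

2

phi separates as a function of u plus a function of v, so ∇phi=0 decouples.
∂phi/∂u = -4(u - 3) = 0 at u ∈ {3}; ∂phi/∂v = 4(v - 4)(v + 1)(v + 3) = 0 at v ∈ {-3, -1, 4}.
The Hessian is diagonal: diag(phi_uu, phi_vv). Second derivatives: phi_uu(3)=-4; phi_vv(-3)=56, phi_vv(-1)=-40, phi_vv(4)=140.
Saddle points occur where the two diagonal entries have opposite signs: (3, -3), (3, 4). Count: 2.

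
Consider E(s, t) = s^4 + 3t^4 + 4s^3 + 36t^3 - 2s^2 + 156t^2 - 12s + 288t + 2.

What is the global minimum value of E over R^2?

-199

E(s,t) separates as P(s) + Q(t) + 2, so its minimum is min P + min Q + 2.
P'(s) = 4(s - 1)(s + 1)(s + 3) vanishes at s ∈ {-3, -1, 1}; Q'(t) = 12(t + 2)(t + 3)(t + 4) vanishes at t ∈ {-4, -3, -2}.
Local minima of P (where P''>0): P(-3)=-9, P(1)=-9. Local minima of Q: Q(-4)=-192, Q(-2)=-192.
So the global minimum of E is P(-3) + Q(-4) + 2 = -9 − 192 + 2 = -199, attained at (-3, -4).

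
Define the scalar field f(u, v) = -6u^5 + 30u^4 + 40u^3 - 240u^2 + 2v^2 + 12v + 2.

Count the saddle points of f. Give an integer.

2

f separates as a function of u plus a function of v, so ∇f=0 decouples.
∂f/∂u = -30u(u - 4)(u - 2)(u + 2) = 0 at u ∈ {-2, 0, 2, 4}; ∂f/∂v = 4(v + 3) = 0 at v ∈ {-3}.
The Hessian is diagonal: diag(f_uu, f_vv). Second derivatives: f_uu(-2)=1440, f_uu(0)=-480, f_uu(2)=480, f_uu(4)=-1440; f_vv(-3)=4.
Saddle points occur where the two diagonal entries have opposite signs: (0, -3), (4, -3). Count: 2.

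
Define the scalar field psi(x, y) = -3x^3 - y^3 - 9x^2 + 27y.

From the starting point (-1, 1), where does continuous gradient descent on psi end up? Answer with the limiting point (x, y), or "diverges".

(-2, -3)

psi is separable, so gradient descent decouples: x follows -∂psi/∂x, y follows -∂psi/∂y.
∂psi/∂x = -9x(x + 2); at x=-1 this is 9, so x decreases.
∂psi/∂y = -3(y - 3)(y + 3); at y=1 this is 24, so y decreases.
x converges to its nearest critical value -2 (a local min of the x-part); y converges to -3. The iterate converges to (-2, -3).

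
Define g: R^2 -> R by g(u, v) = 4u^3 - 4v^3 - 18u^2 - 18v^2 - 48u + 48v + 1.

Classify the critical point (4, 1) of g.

saddle point

The mixed partial ∂²g/∂u∂v is 0, so the Hessian at any point is diag(g_uu, g_vv) = diag(12(2u - 3), -12(2v + 3)).
At (4, 1): H = diag(60, -60).
The eigenvalues have opposite signs, so H is indefinite: a saddle point.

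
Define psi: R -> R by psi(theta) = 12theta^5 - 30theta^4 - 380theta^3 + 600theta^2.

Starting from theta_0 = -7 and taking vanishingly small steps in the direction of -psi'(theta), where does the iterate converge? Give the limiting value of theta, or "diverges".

diverges

psi'(theta) = 60theta(theta - 5)(theta - 1)(theta + 4), so psi'(-7) = 120960.
Gradient descent moves in the -psi' direction, i.e. theta is decreasing.
There is no critical point below theta=-7, and psi' keeps the same sign, so the iterate runs off to −∞.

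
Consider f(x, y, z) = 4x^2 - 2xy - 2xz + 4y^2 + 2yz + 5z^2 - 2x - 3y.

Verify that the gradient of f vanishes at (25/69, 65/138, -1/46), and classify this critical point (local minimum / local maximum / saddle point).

∇f = (8x - 2y - 2z - 2, -2x + 8y + 2z - 3, -2x + 2y + 10z); substituting (25/69, 65/138, -1/46) gives ∇f = (0, 0, 0), so (25/69, 65/138, -1/46) is indeed a critical point.
The Hessian is constant: H = [[8, -2, -2], [-2, 8, 2], [-2, 2, 10]].
Leading principal minors: Δ₁ = 8, Δ₂ = 60, Δ₃ = 552.
All leading minors are positive, so H is positive definite: a local minimum.

local minimum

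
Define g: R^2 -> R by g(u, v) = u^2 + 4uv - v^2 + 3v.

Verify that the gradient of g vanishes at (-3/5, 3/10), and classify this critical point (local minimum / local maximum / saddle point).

saddle point

∇g = (2u + 4v, 4u - 2v + 3); substituting (-3/5, 3/10) gives ∇g = (0, 0), so (-3/5, 3/10) is indeed a critical point.
The Hessian of g is constant: H = [[2, 4], [4, -2]].
det(H) = 2·(-2) − 4² = -20.
Since det(H) < 0, H is indefinite and the critical point is a saddle point.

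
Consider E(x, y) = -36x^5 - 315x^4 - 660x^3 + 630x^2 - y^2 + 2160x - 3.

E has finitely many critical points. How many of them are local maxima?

E separates as a function of x plus a function of y, so ∇E=0 decouples.
∂E/∂x = -180(x - 1)(x + 1)(x + 3)(x + 4) = 0 at x ∈ {-4, -3, -1, 1}; ∂E/∂y = -2y = 0 at y ∈ {0}.
The Hessian is diagonal: diag(E_xx, E_yy). Second derivatives: E_xx(-4)=2700, E_xx(-3)=-1440, E_xx(-1)=2160, E_xx(1)=-7200; E_yy(0)=-2.
Local maxima occur where both diagonal entries negative: (-3, 0), (1, 0). Count: 2.

2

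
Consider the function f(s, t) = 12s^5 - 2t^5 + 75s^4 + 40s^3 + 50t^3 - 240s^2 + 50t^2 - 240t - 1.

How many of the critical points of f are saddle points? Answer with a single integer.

f separates as a function of s plus a function of t, so ∇f=0 decouples.
∂f/∂s = 60s(s - 1)(s + 2)(s + 4) = 0 at s ∈ {-4, -2, 0, 1}; ∂f/∂t = -10(t - 4)(t - 1)(t + 2)(t + 3) = 0 at t ∈ {-3, -2, 1, 4}.
The Hessian is diagonal: diag(f_ss, f_tt). Second derivatives: f_ss(-4)=-2400, f_ss(-2)=720, f_ss(0)=-480, f_ss(1)=900; f_tt(-3)=280, f_tt(-2)=-180, f_tt(1)=360, f_tt(4)=-1260.
Saddle points occur where the two diagonal entries have opposite signs: (-4, -3), (-4, 1), (-2, -2), (-2, 4), (0, -3), (0, 1), (1, -2), (1, 4). Count: 8.

8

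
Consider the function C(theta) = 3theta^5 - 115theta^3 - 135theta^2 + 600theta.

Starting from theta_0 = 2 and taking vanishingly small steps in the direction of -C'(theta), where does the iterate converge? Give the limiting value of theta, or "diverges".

C'(theta) = 15(theta - 5)(theta - 1)(theta + 2)(theta + 4), so C'(2) = -1080.
Gradient descent moves in the -C' direction, i.e. theta is increasing.
The nearest critical point in that direction is theta = 5, where C'' = 3780 > 0 (a local minimum). The iterate converges there.

5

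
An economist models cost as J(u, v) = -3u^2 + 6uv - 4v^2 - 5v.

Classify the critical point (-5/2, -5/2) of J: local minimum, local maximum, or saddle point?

local maximum

The Hessian of J is constant: H = [[-6, 6], [6, -8]].
det(H) = (-6)·(-8) − 6² = 12.
det(H) > 0 and tr(H) = -14 < 0, so H is negative definite and the point is a local maximum.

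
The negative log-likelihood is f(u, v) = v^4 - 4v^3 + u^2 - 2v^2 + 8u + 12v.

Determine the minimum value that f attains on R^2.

f(u,v) separates as P(u) + Q(v), so its minimum is min P + min Q.
P'(u) = 2u + 8 vanishes at u ∈ {-4}; Q'(v) = 4(v - 3)(v - 1)(v + 1) vanishes at v ∈ {-1, 1, 3}.
Local minima of P (where P''>0): P(-4)=-16. Local minima of Q: Q(-1)=-9, Q(3)=-9.
So the global minimum of f is P(-4) + Q(-1) = -16 − 9 = -25, attained at (-4, -1).

-25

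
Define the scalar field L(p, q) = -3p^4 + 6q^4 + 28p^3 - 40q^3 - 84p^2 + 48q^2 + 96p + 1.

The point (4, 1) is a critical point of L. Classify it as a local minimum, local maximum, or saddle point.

local maximum

The mixed partial ∂²L/∂p∂q is 0, so the Hessian at any point is diag(L_pp, L_qq) = diag(12(-3p^2 + 14p - 14), 24(3q^2 - 10q + 4)).
At (4, 1): H = diag(-72, -72).
Both eigenvalues are negative, so H is negative definite: a local maximum.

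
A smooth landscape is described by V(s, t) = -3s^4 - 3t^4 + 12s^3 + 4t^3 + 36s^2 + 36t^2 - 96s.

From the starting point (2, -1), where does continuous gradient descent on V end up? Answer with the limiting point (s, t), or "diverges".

(1, 0)

V is separable, so gradient descent decouples: s follows -∂V/∂s, t follows -∂V/∂t.
∂V/∂s = -12(s - 4)(s - 1)(s + 2); at s=2 this is 96, so s decreases.
∂V/∂t = -12t(t - 3)(t + 2); at t=-1 this is -48, so t increases.
s converges to its nearest critical value 1 (a local min of the s-part); t converges to 0. The iterate converges to (1, 0).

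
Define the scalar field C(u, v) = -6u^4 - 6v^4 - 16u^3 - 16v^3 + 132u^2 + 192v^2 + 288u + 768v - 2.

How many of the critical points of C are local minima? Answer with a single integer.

1

C separates as a function of u plus a function of v, so ∇C=0 decouples.
∂C/∂u = -24(u - 3)(u + 1)(u + 4) = 0 at u ∈ {-4, -1, 3}; ∂C/∂v = -24(v - 4)(v + 2)(v + 4) = 0 at v ∈ {-4, -2, 4}.
The Hessian is diagonal: diag(C_uu, C_vv). Second derivatives: C_uu(-4)=-504, C_uu(-1)=288, C_uu(3)=-672; C_vv(-4)=-384, C_vv(-2)=288, C_vv(4)=-1152.
Local minima occur where both diagonal entries positive: (-1, -2). Count: 1.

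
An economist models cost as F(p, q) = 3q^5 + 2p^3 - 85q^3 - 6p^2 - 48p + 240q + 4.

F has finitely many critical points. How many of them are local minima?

2

F separates as a function of p plus a function of q, so ∇F=0 decouples.
∂F/∂p = 6(p - 4)(p + 2) = 0 at p ∈ {-2, 4}; ∂F/∂q = 15(q - 4)(q - 1)(q + 1)(q + 4) = 0 at q ∈ {-4, -1, 1, 4}.
The Hessian is diagonal: diag(F_pp, F_qq). Second derivatives: F_pp(-2)=-36, F_pp(4)=36; F_qq(-4)=-1800, F_qq(-1)=450, F_qq(1)=-450, F_qq(4)=1800.
Local minima occur where both diagonal entries positive: (4, -1), (4, 4). Count: 2.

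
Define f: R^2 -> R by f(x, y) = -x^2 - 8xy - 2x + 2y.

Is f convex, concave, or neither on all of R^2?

f is quadratic, so its Hessian is the constant matrix H = [[-2, -8], [-8, 0]].
det(H) = -64, tr(H) = -2.
det(H) < 0, so H is indefinite: neither convex nor concave.

neither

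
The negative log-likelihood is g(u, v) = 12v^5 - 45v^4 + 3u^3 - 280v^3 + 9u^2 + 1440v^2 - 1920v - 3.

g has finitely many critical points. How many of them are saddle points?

g separates as a function of u plus a function of v, so ∇g=0 decouples.
∂g/∂u = 9u(u + 2) = 0 at u ∈ {-2, 0}; ∂g/∂v = 60(v - 4)(v - 2)(v - 1)(v + 4) = 0 at v ∈ {-4, 1, 2, 4}.
The Hessian is diagonal: diag(g_uu, g_vv). Second derivatives: g_uu(-2)=-18, g_uu(0)=18; g_vv(-4)=-14400, g_vv(1)=900, g_vv(2)=-720, g_vv(4)=2880.
Saddle points occur where the two diagonal entries have opposite signs: (-2, 1), (-2, 4), (0, -4), (0, 2). Count: 4.

4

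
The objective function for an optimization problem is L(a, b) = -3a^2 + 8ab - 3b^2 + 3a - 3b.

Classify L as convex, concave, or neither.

neither

L is quadratic, so its Hessian is the constant matrix H = [[-6, 8], [8, -6]].
det(H) = -28, tr(H) = -12.
det(H) < 0, so H is indefinite: neither convex nor concave.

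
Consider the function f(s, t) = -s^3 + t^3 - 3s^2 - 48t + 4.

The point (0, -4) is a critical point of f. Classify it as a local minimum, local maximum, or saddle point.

The mixed partial ∂²f/∂s∂t is 0, so the Hessian at any point is diag(f_ss, f_tt) = diag(-6(s + 1), 6t).
At (0, -4): H = diag(-6, -24).
Both eigenvalues are negative, so H is negative definite: a local maximum.

local maximum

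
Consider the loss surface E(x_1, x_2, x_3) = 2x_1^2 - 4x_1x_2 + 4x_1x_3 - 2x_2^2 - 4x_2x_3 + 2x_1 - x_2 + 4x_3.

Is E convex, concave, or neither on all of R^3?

neither

E is quadratic, so its Hessian is the constant matrix H = [[4, -4, 4], [-4, -4, -4], [4, -4, 0]].
Leading principal minors: 4, -32, 128.
Neither pattern holds ⇒ H is indefinite ⇒ neither convex nor concave.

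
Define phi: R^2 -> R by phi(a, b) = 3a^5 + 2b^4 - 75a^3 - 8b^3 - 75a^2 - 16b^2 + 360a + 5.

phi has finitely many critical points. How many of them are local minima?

4

phi separates as a function of a plus a function of b, so ∇phi=0 decouples.
∂phi/∂a = 15(a - 4)(a - 1)(a + 2)(a + 3) = 0 at a ∈ {-3, -2, 1, 4}; ∂phi/∂b = 8b(b - 4)(b + 1) = 0 at b ∈ {-1, 0, 4}.
The Hessian is diagonal: diag(phi_aa, phi_bb). Second derivatives: phi_aa(-3)=-420, phi_aa(-2)=270, phi_aa(1)=-540, phi_aa(4)=1890; phi_bb(-1)=40, phi_bb(0)=-32, phi_bb(4)=160.
Local minima occur where both diagonal entries positive: (-2, -1), (-2, 4), (4, -1), (4, 4). Count: 4.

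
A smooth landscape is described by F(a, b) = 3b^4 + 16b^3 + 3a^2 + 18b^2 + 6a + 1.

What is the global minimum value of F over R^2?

F(a,b) separates as P(a) + Q(b) + 1, so its minimum is min P + min Q + 1.
P'(a) = 6a + 6 vanishes at a ∈ {-1}; Q'(b) = 12b(b + 1)(b + 3) vanishes at b ∈ {-3, -1, 0}.
Local minima of P (where P''>0): P(-1)=-3. Local minima of Q: Q(-3)=-27, Q(0)=0.
So the global minimum of F is P(-1) + Q(-3) + 1 = -3 − 27 + 1 = -29, attained at (-1, -3).

-29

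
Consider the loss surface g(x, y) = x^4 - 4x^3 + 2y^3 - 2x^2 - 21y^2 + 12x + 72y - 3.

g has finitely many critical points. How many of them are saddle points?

3

g separates as a function of x plus a function of y, so ∇g=0 decouples.
∂g/∂x = 4(x - 3)(x - 1)(x + 1) = 0 at x ∈ {-1, 1, 3}; ∂g/∂y = 6(y - 4)(y - 3) = 0 at y ∈ {3, 4}.
The Hessian is diagonal: diag(g_xx, g_yy). Second derivatives: g_xx(-1)=32, g_xx(1)=-16, g_xx(3)=32; g_yy(3)=-6, g_yy(4)=6.
Saddle points occur where the two diagonal entries have opposite signs: (-1, 3), (1, 4), (3, 3). Count: 3.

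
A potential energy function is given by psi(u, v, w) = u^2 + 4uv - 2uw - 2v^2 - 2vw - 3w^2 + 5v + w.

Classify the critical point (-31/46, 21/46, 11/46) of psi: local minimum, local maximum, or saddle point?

The Hessian is constant: H = [[2, 4, -2], [4, -4, -2], [-2, -2, -6]].
Leading principal minors: Δ₁ = 2, Δ₂ = -24, Δ₃ = 184.
The minors fit neither the all-positive nor the alternating-sign pattern, so H is indefinite: a saddle point.

saddle point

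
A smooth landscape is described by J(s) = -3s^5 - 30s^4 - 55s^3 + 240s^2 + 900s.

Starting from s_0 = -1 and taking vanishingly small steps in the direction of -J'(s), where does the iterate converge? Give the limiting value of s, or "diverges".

-2

J'(s) = -15(s - 2)(s + 2)(s + 3)(s + 5), so J'(-1) = 360.
Gradient descent moves in the -J' direction, i.e. s is decreasing.
The nearest critical point in that direction is s = -2, where J'' = 180 > 0 (a local minimum). The iterate converges there.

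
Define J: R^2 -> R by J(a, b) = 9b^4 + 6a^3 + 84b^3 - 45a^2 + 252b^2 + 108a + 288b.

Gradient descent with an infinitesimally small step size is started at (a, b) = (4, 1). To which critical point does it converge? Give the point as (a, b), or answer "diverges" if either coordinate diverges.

J is separable, so gradient descent decouples: a follows -∂J/∂a, b follows -∂J/∂b.
∂J/∂a = 18(a - 3)(a - 2); at a=4 this is 36, so a decreases.
∂J/∂b = 36(b + 1)(b + 2)(b + 4); at b=1 this is 1080, so b decreases.
a converges to its nearest critical value 3 (a local min of the a-part); b converges to -1. The iterate converges to (3, -1).

(3, -1)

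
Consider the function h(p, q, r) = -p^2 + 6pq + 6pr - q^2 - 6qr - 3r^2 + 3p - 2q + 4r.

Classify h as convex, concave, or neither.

neither

h is quadratic, so its Hessian is the constant matrix H = [[-2, 6, 6], [6, -2, -6], [6, -6, -6]].
Leading principal minors: -2, -32, -96.
Neither pattern holds ⇒ H is indefinite ⇒ neither convex nor concave.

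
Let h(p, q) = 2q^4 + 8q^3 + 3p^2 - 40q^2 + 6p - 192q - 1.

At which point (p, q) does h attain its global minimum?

(-1, 3)

h(p,q) separates as A(p) + B(q) − 1, so its minimum is min A + min B − 1.
A'(p) = 6p + 6 vanishes at p ∈ {-1}; B'(q) = 8(q - 3)(q + 2)(q + 4) vanishes at q ∈ {-4, -2, 3}.
Local minima of A (where A''>0): A(-1)=-3. Local minima of B: B(-4)=128, B(3)=-558.
So the global minimum of h is A(-1) + B(3) − 1 = -3 − 558 − 1 = -562, attained at (-1, 3).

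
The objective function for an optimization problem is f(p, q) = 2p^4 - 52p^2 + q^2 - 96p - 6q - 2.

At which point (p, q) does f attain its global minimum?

f(p,q) separates as A(p) + B(q) − 2, so its minimum is min A + min B − 2.
A'(p) = 8(p - 4)(p + 1)(p + 3) vanishes at p ∈ {-3, -1, 4}; B'(q) = 2q - 6 vanishes at q ∈ {3}.
Local minima of A (where A''>0): A(-3)=-18, A(4)=-704. Local minima of B: B(3)=-9.
So the global minimum of f is A(4) + B(3) − 2 = -704 − 9 − 2 = -715, attained at (4, 3).

(4, 3)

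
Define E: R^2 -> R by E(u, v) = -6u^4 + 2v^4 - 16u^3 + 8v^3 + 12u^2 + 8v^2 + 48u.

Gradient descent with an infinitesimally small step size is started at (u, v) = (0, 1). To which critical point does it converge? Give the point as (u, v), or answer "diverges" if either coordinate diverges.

(-1, 0)

E is separable, so gradient descent decouples: u follows -∂E/∂u, v follows -∂E/∂v.
∂E/∂u = -24(u - 1)(u + 1)(u + 2); at u=0 this is 48, so u decreases.
∂E/∂v = 8v(v + 1)(v + 2); at v=1 this is 48, so v decreases.
u converges to its nearest critical value -1 (a local min of the u-part); v converges to 0. The iterate converges to (-1, 0).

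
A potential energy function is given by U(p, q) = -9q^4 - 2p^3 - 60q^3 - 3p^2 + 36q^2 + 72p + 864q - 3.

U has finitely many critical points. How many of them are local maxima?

2

U separates as a function of p plus a function of q, so ∇U=0 decouples.
∂U/∂p = -6(p - 3)(p + 4) = 0 at p ∈ {-4, 3}; ∂U/∂q = -36(q - 2)(q + 3)(q + 4) = 0 at q ∈ {-4, -3, 2}.
The Hessian is diagonal: diag(U_pp, U_qq). Second derivatives: U_pp(-4)=42, U_pp(3)=-42; U_qq(-4)=-216, U_qq(-3)=180, U_qq(2)=-1080.
Local maxima occur where both diagonal entries negative: (3, -4), (3, 2). Count: 2.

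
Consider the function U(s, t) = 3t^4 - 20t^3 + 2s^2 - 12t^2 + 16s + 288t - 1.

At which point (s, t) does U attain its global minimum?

(-4, -2)

U(s,t) separates as P(s) + Q(t) − 1, so its minimum is min P + min Q − 1.
P'(s) = 4s + 16 vanishes at s ∈ {-4}; Q'(t) = 12(t - 4)(t - 3)(t + 2) vanishes at t ∈ {-2, 3, 4}.
Local minima of P (where P''>0): P(-4)=-32. Local minima of Q: Q(-2)=-416, Q(4)=448.
So the global minimum of U is P(-4) + Q(-2) − 1 = -32 − 416 − 1 = -449, attained at (-4, -2).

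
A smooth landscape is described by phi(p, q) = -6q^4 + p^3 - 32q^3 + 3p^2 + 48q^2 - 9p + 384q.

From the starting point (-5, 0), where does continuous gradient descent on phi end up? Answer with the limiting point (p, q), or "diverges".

phi is separable, so gradient descent decouples: p follows -∂phi/∂p, q follows -∂phi/∂q.
∂phi/∂p = 3(p - 1)(p + 3); at p=-5 this is 36, so p decreases.
∂phi/∂q = -24(q - 2)(q + 2)(q + 4); at q=0 this is 384, so q decreases.
The p-coordinate has no critical point in that direction and runs off to infinity.

diverges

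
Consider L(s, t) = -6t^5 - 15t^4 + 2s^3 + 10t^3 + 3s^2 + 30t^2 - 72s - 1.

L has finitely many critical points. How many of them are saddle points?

L separates as a function of s plus a function of t, so ∇L=0 decouples.
∂L/∂s = 6(s - 3)(s + 4) = 0 at s ∈ {-4, 3}; ∂L/∂t = -30t(t - 1)(t + 1)(t + 2) = 0 at t ∈ {-2, -1, 0, 1}.
The Hessian is diagonal: diag(L_ss, L_tt). Second derivatives: L_ss(-4)=-42, L_ss(3)=42; L_tt(-2)=180, L_tt(-1)=-60, L_tt(0)=60, L_tt(1)=-180.
Saddle points occur where the two diagonal entries have opposite signs: (-4, -2), (-4, 0), (3, -1), (3, 1). Count: 4.

4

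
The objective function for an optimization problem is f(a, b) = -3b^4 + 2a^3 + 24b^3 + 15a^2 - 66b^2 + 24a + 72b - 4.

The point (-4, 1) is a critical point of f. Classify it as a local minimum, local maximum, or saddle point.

The mixed partial ∂²f/∂a∂b is 0, so the Hessian at any point is diag(f_aa, f_bb) = diag(6(2a + 5), 12(-3b^2 + 12b - 11)).
At (-4, 1): H = diag(-18, -24).
Both eigenvalues are negative, so H is negative definite: a local maximum.

local maximum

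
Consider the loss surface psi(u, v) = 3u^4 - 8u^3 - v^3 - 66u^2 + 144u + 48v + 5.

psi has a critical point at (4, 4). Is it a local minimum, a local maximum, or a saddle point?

The mixed partial ∂²psi/∂u∂v is 0, so the Hessian at any point is diag(psi_uu, psi_vv) = diag(12(3u^2 - 4u - 11), -6v).
At (4, 4): H = diag(252, -24).
The eigenvalues have opposite signs, so H is indefinite: a saddle point.

saddle point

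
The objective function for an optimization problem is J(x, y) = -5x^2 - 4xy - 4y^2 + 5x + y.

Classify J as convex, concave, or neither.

concave

J is quadratic, so its Hessian is the constant matrix H = [[-10, -4], [-4, -8]].
det(H) = 64, tr(H) = -18.
det(H) > 0 and tr(H) < 0, so H is negative definite everywhere: concave.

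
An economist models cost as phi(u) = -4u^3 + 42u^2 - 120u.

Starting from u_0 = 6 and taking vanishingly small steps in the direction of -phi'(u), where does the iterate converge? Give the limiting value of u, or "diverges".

diverges

phi'(u) = -12(u - 5)(u - 2), so phi'(6) = -48.
Gradient descent moves in the -phi' direction, i.e. u is increasing.
There is no critical point above u=6, and phi' keeps the same sign, so the iterate runs off to +∞.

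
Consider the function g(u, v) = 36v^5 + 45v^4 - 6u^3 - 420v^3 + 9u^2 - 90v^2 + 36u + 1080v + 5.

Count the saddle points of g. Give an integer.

4

g separates as a function of u plus a function of v, so ∇g=0 decouples.
∂g/∂u = -18(u - 2)(u + 1) = 0 at u ∈ {-1, 2}; ∂g/∂v = 180(v - 2)(v - 1)(v + 1)(v + 3) = 0 at v ∈ {-3, -1, 1, 2}.
The Hessian is diagonal: diag(g_uu, g_vv). Second derivatives: g_uu(-1)=54, g_uu(2)=-54; g_vv(-3)=-7200, g_vv(-1)=2160, g_vv(1)=-1440, g_vv(2)=2700.
Saddle points occur where the two diagonal entries have opposite signs: (-1, -3), (-1, 1), (2, -1), (2, 2). Count: 4.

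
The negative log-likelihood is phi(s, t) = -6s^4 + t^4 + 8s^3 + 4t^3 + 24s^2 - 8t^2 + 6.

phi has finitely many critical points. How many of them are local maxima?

phi separates as a function of s plus a function of t, so ∇phi=0 decouples.
∂phi/∂s = -24s(s - 2)(s + 1) = 0 at s ∈ {-1, 0, 2}; ∂phi/∂t = 4t(t - 1)(t + 4) = 0 at t ∈ {-4, 0, 1}.
The Hessian is diagonal: diag(phi_ss, phi_tt). Second derivatives: phi_ss(-1)=-72, phi_ss(0)=48, phi_ss(2)=-144; phi_tt(-4)=80, phi_tt(0)=-16, phi_tt(1)=20.
Local maxima occur where both diagonal entries negative: (-1, 0), (2, 0). Count: 2.

2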